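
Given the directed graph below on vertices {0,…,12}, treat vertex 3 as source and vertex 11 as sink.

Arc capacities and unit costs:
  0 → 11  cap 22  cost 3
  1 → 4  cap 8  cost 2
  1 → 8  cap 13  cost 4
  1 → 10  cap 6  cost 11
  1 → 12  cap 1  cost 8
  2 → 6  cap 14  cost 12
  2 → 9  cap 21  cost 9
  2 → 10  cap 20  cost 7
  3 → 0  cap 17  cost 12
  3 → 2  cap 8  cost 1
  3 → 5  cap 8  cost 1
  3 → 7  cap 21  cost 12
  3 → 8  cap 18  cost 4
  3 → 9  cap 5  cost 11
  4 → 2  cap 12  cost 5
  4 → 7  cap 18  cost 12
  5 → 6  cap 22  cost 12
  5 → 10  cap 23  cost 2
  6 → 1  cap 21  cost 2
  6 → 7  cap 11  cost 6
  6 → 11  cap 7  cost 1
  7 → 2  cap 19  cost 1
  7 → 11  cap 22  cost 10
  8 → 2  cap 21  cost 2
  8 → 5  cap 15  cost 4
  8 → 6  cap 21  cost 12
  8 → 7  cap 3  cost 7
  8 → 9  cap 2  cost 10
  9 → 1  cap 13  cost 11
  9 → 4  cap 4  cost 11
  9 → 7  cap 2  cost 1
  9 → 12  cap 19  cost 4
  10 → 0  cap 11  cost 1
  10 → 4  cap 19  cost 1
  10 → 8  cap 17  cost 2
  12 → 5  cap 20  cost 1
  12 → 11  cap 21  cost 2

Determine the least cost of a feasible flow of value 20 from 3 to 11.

Minimum cost for 20 units: 222

shortest-cost path #1: 3→5→10→0→11 push 8 @ unit cost 7 (adds 56)
shortest-cost path #2: 3→2→10→0→11 push 3 @ unit cost 12 (adds 36)
shortest-cost path #3: 3→2→6→11 push 5 @ unit cost 14 (adds 70)
shortest-cost path #4: 3→0→11 push 4 @ unit cost 15 (adds 60)
total cost = 222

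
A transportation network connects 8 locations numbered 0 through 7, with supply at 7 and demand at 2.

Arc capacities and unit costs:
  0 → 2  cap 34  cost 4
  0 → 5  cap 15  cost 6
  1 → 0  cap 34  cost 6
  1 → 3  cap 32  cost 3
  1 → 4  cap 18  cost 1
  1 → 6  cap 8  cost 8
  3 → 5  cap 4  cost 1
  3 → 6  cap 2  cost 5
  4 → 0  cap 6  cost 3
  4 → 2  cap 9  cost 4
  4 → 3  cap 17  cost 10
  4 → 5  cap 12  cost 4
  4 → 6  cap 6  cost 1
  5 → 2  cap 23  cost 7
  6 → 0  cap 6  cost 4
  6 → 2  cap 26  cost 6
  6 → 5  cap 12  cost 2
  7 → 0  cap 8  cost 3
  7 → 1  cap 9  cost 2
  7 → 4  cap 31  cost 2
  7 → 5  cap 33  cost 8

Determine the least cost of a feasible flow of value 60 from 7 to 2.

shortest-cost path #1: 7→4→2 push 9 @ unit cost 6 (adds 54)
shortest-cost path #2: 7→0→2 push 8 @ unit cost 7 (adds 56)
shortest-cost path #3: 7→4→6→2 push 6 @ unit cost 9 (adds 54)
shortest-cost path #4: 7→4→0→2 push 6 @ unit cost 9 (adds 54)
shortest-cost path #5: 7→1→0→2 push 9 @ unit cost 12 (adds 108)
shortest-cost path #6: 7→4→5→2 push 10 @ unit cost 13 (adds 130)
shortest-cost path #7: 7→5→2 push 12 @ unit cost 15 (adds 180)
total cost = 636

Minimum cost for 60 units: 636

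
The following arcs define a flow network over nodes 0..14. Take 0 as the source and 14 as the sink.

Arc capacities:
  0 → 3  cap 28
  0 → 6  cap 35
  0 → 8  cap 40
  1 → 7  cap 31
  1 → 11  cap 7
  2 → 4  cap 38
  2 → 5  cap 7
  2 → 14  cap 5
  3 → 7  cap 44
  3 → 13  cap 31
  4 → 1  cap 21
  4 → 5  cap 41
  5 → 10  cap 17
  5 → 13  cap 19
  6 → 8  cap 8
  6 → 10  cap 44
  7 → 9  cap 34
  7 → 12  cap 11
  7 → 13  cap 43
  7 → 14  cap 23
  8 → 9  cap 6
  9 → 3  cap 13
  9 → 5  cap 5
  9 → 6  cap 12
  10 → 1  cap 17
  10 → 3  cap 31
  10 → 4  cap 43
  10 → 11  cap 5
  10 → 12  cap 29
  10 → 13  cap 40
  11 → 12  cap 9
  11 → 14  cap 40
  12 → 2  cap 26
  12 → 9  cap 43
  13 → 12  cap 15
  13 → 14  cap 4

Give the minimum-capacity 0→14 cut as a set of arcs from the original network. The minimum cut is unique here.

augment #1: 0→3→7→14 push 23
augment #2: 0→3→13→14 push 4
augment #3: 0→6→10→11→14 push 5
augment #4: 0→3→7→12→2→14 push 1
augment #5: 0→6→10→1→11→14 push 7
augment #6: 0→6→10→12→2→14 push 4
max flow = 44; residual-reachable set from 0 gives S-side
cut edges (S→T): {(1,11), (2,14), (7,14), (10,11), (13,14)} total cap 44

Min-cut arcs: {(1,11), (2,14), (7,14), (10,11), (13,14)} (total capacity 44)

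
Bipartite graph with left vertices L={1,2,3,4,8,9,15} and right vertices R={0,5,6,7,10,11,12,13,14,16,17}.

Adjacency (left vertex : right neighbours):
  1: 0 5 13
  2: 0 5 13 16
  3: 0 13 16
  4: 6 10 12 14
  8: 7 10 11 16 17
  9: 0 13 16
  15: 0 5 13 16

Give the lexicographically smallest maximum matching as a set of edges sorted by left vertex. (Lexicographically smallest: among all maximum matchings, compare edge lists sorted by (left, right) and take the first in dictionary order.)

|M| = 6 (so the lex-smallest maximum matching has 6 edges)
process left vertices in ascending order; for each, take the smallest-labelled available neighbour that still permits 6 edges overall, or leave it unmatched if none does
lex-smallest matching: {1-0, 2-5, 3-13, 4-6, 8-7, 9-16}

Lex-smallest maximum matching: {(1,0), (2,5), (3,13), (4,6), (8,7), (9,16)}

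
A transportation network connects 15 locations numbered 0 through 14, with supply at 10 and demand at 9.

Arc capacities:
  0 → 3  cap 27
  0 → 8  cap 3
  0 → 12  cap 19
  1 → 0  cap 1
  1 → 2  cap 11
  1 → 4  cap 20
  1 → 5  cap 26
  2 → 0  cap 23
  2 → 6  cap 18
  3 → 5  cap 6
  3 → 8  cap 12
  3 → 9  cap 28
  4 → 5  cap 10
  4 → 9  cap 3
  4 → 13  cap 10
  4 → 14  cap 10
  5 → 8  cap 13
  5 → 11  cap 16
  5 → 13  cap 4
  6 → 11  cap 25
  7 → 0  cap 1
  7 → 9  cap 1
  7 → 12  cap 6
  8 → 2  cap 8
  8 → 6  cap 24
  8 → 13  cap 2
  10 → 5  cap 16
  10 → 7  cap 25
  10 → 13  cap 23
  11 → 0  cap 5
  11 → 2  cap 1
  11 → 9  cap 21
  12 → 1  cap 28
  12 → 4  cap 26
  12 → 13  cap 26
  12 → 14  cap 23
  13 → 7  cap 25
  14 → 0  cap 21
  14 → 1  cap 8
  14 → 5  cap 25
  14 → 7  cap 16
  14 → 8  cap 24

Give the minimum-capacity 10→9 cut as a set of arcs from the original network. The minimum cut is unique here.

Min-cut arcs: {(7,0), (7,9), (7,12), (10,5)} (total capacity 24)

augment #1: 10→7→9 push 1
augment #2: 10→5→11→9 push 16
augment #3: 10→7→0→3→9 push 1
augment #4: 10→7→12→4→9 push 3
augment #5: 10→7→12→1→0→3→9 push 1
augment #6: 10→7→12→14→0→3→9 push 2
max flow = 24; residual-reachable set from 10 gives S-side
cut edges (S→T): {(7,0), (7,9), (7,12), (10,5)} total cap 24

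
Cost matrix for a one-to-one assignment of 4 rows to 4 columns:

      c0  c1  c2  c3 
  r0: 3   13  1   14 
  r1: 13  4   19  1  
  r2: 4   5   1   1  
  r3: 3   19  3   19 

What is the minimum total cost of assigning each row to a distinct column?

Minimum assignment cost: 9

optimal assignment: row0→col2 (cost 1), row1→col1 (cost 4), row2→col3 (cost 1), row3→col0 (cost 3)
total = 1 + 4 + 1 + 3 = 9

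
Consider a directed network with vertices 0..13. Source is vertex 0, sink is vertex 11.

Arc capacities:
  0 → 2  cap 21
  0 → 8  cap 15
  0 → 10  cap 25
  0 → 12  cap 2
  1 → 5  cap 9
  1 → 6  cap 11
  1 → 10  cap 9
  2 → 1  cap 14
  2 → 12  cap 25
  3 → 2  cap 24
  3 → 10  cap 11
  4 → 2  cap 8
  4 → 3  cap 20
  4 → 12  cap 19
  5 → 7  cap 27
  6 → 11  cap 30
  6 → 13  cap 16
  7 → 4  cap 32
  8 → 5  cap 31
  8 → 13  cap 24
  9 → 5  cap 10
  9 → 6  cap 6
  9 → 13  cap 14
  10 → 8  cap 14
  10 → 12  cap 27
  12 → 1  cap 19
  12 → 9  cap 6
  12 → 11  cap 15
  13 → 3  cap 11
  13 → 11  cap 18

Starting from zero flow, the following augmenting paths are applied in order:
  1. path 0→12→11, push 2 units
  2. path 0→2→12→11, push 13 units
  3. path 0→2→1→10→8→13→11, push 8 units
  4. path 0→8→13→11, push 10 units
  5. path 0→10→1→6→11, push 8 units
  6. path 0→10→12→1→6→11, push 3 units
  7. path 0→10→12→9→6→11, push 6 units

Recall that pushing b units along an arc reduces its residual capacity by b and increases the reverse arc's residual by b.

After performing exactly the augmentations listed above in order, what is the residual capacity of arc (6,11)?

after path 1 (0→12→11, push 2): res(6,11)=30
after path 2 (0→2→12→11, push 13): res(6,11)=30
after path 3 (0→2→1→10→8→13→11, push 8): res(6,11)=30
after path 4 (0→8→13→11, push 10): res(6,11)=30
after path 5 (0→10→1→6→11, push 8): res(6,11)=22
after path 6 (0→10→12→1→6→11, push 3): res(6,11)=19
after path 7 (0→10→12→9→6→11, push 6): res(6,11)=13

Residual capacity of (6,11): 13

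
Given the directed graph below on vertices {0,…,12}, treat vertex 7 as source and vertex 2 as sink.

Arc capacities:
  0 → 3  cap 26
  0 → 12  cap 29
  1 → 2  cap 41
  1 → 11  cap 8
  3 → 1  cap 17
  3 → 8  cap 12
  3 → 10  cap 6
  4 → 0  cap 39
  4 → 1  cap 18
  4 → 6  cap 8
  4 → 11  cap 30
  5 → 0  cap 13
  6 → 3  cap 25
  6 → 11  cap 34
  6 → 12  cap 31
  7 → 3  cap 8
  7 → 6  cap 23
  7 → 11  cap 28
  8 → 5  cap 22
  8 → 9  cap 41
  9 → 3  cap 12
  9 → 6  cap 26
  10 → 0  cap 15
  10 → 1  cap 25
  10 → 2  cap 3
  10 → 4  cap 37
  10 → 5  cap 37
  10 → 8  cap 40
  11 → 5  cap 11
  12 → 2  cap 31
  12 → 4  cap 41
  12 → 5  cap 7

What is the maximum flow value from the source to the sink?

augment #1: 7→3→1→2 bottleneck 8, total now 8
augment #2: 7→6→12→2 bottleneck 23, total now 31
augment #3: 7→11→5→0→12→2 bottleneck 8, total now 39
augment #4: 7→11→5→0→3→1→2 bottleneck 3, total now 42

Maximum flow value: 42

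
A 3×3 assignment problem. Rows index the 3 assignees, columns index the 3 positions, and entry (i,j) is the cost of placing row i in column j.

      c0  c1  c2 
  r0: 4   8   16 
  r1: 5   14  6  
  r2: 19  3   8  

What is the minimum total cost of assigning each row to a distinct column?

Minimum assignment cost: 13

optimal assignment: row0→col0 (cost 4), row1→col2 (cost 6), row2→col1 (cost 3)
total = 4 + 6 + 3 = 13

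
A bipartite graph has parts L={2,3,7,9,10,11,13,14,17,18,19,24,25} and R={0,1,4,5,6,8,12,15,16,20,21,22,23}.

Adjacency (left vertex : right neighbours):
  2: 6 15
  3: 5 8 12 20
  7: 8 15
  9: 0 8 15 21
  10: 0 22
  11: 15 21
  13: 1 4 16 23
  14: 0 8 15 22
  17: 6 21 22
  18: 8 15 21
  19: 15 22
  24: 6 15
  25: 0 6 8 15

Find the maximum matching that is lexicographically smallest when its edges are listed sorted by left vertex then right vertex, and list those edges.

|M| = 8 (so the lex-smallest maximum matching has 8 edges)
process left vertices in ascending order; for each, take the smallest-labelled available neighbour that still permits 8 edges overall, or leave it unmatched if none does
lex-smallest matching: {2-6, 3-5, 7-8, 9-0, 10-22, 11-15, 13-1, 17-21}

Lex-smallest maximum matching: {(2,6), (3,5), (7,8), (9,0), (10,22), (11,15), (13,1), (17,21)}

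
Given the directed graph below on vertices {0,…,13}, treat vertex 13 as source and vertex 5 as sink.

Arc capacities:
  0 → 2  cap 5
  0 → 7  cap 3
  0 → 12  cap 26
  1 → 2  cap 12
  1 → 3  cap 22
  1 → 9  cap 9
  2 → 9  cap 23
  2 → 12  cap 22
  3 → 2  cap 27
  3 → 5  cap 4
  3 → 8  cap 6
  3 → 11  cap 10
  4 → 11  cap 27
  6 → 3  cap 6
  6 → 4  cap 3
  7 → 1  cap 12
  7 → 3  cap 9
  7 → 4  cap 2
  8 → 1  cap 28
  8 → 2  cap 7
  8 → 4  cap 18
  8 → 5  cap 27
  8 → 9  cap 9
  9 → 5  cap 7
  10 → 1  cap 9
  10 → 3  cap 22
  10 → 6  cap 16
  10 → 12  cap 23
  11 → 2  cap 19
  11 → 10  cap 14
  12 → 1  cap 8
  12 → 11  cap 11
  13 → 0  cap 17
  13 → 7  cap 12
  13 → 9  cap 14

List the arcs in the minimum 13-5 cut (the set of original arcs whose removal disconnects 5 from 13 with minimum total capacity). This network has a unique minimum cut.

Min-cut arcs: {(3,5), (3,8), (9,5)} (total capacity 17)

augment #1: 13→9→5 push 7
augment #2: 13→7→3→5 push 4
augment #3: 13→7→3→8→5 push 5
augment #4: 13→7→1→3→8→5 push 1
max flow = 17; residual-reachable set from 13 gives S-side
cut edges (S→T): {(3,5), (3,8), (9,5)} total cap 17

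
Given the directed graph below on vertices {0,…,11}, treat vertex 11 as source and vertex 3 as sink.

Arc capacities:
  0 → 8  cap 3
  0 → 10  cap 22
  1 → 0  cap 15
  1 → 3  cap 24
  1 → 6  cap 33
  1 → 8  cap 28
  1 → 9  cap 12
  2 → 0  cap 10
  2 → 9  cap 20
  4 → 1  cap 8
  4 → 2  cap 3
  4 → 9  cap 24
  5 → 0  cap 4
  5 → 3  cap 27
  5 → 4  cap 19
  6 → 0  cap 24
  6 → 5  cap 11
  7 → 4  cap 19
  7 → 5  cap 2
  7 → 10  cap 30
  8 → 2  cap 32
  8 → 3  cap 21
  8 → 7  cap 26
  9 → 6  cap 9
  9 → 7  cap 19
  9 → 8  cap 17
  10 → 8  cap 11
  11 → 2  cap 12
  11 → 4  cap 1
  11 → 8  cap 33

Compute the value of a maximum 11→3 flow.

Maximum flow value: 40

augment #1: 11→8→3 bottleneck 21, total now 21
augment #2: 11→4→1→3 bottleneck 1, total now 22
augment #3: 11→8→7→5→3 bottleneck 2, total now 24
augment #4: 11→2→9→6→5→3 bottleneck 9, total now 33
augment #5: 11→8→7→4→1→3 bottleneck 7, total now 40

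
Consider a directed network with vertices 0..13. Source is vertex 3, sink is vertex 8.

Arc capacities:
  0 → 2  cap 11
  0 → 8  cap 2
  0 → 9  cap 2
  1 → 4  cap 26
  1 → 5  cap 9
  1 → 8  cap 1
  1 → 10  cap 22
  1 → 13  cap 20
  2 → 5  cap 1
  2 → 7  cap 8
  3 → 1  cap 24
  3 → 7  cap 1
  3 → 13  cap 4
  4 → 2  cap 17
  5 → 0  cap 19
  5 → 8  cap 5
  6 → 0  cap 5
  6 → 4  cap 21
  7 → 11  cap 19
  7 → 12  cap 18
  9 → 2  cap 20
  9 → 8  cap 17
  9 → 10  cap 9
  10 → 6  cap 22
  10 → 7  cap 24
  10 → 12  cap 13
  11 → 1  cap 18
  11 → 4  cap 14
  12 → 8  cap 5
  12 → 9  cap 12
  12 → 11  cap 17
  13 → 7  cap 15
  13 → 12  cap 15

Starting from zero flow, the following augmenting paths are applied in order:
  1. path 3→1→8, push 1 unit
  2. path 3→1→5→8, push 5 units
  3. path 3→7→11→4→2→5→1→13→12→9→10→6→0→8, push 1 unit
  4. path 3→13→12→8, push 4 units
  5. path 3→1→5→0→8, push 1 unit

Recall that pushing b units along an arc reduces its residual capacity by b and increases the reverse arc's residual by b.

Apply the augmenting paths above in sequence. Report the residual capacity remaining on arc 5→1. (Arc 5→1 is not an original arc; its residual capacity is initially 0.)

after path 1 (3→1→8, push 1): res(5,1)=0
after path 2 (3→1→5→8, push 5): res(5,1)=5
after path 3 (3→7→11→4→2→5→1→13→12→9→10→6→0→8, push 1): res(5,1)=4
after path 4 (3→13→12→8, push 4): res(5,1)=4
after path 5 (3→1→5→0→8, push 1): res(5,1)=5

Residual capacity of (5,1): 5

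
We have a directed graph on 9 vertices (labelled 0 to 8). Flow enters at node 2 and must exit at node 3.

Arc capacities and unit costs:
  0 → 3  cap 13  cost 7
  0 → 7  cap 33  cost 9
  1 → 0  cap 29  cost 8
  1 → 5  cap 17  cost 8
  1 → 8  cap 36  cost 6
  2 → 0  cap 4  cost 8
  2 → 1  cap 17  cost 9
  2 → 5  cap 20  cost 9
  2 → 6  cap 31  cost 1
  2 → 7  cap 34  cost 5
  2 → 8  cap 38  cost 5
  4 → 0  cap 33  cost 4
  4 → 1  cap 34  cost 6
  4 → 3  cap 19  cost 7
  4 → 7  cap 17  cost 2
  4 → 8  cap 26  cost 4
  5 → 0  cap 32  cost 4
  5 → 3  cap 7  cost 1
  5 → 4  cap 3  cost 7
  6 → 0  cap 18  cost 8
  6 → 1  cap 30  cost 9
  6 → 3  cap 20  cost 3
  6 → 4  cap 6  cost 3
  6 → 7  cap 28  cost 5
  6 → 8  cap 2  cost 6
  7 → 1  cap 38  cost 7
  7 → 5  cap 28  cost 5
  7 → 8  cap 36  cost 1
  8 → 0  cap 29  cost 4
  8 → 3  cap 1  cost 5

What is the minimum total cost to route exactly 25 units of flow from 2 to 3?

Minimum cost for 25 units: 130

shortest-cost path #1: 2→6→3 push 20 @ unit cost 4 (adds 80)
shortest-cost path #2: 2→5→3 push 5 @ unit cost 10 (adds 50)
total cost = 130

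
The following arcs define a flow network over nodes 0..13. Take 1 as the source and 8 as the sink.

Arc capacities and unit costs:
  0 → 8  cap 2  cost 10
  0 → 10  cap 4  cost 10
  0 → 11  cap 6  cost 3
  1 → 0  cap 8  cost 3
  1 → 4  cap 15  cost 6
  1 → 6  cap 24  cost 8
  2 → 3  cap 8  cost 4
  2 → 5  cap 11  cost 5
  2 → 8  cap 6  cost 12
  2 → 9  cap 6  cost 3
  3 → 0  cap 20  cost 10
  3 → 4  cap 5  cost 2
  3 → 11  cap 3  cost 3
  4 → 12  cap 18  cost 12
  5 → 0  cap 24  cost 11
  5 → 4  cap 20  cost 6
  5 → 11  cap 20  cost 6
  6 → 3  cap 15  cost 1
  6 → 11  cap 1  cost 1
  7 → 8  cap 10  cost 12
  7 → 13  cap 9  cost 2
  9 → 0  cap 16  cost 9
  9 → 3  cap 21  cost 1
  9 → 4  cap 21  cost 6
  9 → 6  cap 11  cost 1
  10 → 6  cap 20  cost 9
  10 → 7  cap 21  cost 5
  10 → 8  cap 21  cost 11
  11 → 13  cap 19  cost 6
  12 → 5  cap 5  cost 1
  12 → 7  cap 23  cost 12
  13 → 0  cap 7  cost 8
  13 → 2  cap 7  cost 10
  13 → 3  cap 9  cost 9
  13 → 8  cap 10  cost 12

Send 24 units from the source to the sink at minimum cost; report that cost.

Minimum cost for 24 units: 783

shortest-cost path #1: 1→0→8 push 2 @ unit cost 13 (adds 26)
shortest-cost path #2: 1→0→10→8 push 4 @ unit cost 24 (adds 96)
shortest-cost path #3: 1→0→11→13→8 push 2 @ unit cost 24 (adds 48)
shortest-cost path #4: 1→6→11→13→8 push 1 @ unit cost 27 (adds 27)
shortest-cost path #5: 1→6→3→11→13→8 push 3 @ unit cost 30 (adds 90)
shortest-cost path #6: 1→6→3→0→11→13→8 push 4 @ unit cost 40 (adds 160)
shortest-cost path #7: 1→4→12→7→8 push 8 @ unit cost 42 (adds 336)
total cost = 783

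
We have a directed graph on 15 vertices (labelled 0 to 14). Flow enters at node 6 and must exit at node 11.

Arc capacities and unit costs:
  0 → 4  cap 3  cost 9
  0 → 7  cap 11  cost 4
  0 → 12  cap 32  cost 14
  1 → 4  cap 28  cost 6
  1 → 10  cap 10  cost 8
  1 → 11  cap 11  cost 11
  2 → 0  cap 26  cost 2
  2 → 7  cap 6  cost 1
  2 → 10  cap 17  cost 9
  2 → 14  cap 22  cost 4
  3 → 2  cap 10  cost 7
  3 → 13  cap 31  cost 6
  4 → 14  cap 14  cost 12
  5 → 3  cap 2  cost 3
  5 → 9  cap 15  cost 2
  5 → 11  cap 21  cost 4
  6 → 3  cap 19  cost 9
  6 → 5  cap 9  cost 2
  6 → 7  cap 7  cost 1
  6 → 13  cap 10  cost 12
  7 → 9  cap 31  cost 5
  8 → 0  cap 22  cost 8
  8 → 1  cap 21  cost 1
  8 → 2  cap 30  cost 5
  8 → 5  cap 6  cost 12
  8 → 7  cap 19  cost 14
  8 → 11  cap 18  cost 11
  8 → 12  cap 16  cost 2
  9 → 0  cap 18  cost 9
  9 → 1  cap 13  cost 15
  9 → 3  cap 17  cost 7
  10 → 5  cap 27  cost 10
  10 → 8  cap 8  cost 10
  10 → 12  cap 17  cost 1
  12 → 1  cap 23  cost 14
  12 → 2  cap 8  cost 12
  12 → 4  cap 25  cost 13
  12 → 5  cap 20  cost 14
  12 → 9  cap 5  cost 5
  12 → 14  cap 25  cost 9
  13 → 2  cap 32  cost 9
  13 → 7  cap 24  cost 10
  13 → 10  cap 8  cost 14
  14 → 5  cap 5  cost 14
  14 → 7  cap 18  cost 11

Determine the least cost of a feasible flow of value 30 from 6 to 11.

Minimum cost for 30 units: 837

shortest-cost path #1: 6→5→11 push 9 @ unit cost 6 (adds 54)
shortest-cost path #2: 6→7→9→1→11 push 7 @ unit cost 32 (adds 224)
shortest-cost path #3: 6→3→2→14→5→11 push 5 @ unit cost 38 (adds 190)
shortest-cost path #4: 6→3→2→10→5→11 push 5 @ unit cost 39 (adds 195)
shortest-cost path #5: 6→13→10→5→11 push 2 @ unit cost 40 (adds 80)
shortest-cost path #6: 6→13→10→8→11 push 2 @ unit cost 47 (adds 94)
total cost = 837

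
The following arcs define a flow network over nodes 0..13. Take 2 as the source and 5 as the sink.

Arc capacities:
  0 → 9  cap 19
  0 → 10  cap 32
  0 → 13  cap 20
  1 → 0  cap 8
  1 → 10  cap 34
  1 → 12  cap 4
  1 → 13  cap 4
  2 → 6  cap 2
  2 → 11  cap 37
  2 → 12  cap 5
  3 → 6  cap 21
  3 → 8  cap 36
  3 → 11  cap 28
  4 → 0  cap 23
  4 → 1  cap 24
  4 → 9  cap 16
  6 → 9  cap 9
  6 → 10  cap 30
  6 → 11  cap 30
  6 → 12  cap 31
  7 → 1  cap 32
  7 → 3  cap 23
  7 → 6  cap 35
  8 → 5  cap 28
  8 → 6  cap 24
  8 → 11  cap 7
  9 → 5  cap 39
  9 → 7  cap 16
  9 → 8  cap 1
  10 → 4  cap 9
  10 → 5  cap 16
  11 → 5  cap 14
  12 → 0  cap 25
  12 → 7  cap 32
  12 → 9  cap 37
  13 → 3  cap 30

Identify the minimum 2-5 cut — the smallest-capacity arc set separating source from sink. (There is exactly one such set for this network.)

Min-cut arcs: {(2,6), (2,12), (11,5)} (total capacity 21)

augment #1: 2→11→5 push 14
augment #2: 2→6→9→5 push 2
augment #3: 2→12→9→5 push 5
max flow = 21; residual-reachable set from 2 gives S-side
cut edges (S→T): {(2,6), (2,12), (11,5)} total cap 21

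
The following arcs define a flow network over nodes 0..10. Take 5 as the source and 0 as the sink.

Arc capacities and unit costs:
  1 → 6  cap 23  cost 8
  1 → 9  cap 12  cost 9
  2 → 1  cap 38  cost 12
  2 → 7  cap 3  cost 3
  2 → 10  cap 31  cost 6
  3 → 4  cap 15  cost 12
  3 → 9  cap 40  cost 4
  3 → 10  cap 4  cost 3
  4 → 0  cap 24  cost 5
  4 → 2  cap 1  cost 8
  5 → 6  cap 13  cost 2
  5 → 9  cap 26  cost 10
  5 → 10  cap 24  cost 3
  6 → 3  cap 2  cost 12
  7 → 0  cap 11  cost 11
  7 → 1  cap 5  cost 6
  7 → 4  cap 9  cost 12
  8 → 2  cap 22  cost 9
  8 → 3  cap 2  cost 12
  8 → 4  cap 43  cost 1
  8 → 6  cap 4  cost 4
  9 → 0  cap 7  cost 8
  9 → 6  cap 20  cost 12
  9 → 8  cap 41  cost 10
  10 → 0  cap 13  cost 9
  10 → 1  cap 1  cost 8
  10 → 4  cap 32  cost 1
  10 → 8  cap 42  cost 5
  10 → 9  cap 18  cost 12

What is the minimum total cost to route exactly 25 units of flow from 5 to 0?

shortest-cost path #1: 5→10→4→0 push 24 @ unit cost 9 (adds 216)
shortest-cost path #2: 5→9→0 push 1 @ unit cost 18 (adds 18)
total cost = 234

Minimum cost for 25 units: 234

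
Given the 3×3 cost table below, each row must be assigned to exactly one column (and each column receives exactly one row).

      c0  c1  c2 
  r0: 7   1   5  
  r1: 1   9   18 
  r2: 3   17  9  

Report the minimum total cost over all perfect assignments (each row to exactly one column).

Minimum assignment cost: 11

optimal assignment: row0→col1 (cost 1), row1→col0 (cost 1), row2→col2 (cost 9)
total = 1 + 1 + 9 = 11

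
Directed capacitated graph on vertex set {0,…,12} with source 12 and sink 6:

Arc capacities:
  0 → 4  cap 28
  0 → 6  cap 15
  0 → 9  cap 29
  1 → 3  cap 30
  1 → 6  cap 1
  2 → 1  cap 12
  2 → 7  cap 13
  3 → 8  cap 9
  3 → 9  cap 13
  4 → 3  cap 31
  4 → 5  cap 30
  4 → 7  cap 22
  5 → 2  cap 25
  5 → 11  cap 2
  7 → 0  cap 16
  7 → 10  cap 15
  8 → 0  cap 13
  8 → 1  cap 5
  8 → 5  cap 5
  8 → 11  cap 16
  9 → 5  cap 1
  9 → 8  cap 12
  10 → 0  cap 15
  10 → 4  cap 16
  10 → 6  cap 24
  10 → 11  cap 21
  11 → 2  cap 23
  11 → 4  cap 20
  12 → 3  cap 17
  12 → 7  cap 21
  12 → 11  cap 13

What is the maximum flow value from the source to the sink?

augment #1: 12→7→0→6 bottleneck 15, total now 15
augment #2: 12→7→10→6 bottleneck 6, total now 21
augment #3: 12→3→8→1→6 bottleneck 1, total now 22
augment #4: 12→11→2→7→10→6 bottleneck 9, total now 31

Maximum flow value: 31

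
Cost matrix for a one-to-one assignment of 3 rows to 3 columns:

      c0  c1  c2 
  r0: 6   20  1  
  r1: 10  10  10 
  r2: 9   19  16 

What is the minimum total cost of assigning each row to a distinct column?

optimal assignment: row0→col2 (cost 1), row1→col1 (cost 10), row2→col0 (cost 9)
total = 1 + 10 + 9 = 20

Minimum assignment cost: 20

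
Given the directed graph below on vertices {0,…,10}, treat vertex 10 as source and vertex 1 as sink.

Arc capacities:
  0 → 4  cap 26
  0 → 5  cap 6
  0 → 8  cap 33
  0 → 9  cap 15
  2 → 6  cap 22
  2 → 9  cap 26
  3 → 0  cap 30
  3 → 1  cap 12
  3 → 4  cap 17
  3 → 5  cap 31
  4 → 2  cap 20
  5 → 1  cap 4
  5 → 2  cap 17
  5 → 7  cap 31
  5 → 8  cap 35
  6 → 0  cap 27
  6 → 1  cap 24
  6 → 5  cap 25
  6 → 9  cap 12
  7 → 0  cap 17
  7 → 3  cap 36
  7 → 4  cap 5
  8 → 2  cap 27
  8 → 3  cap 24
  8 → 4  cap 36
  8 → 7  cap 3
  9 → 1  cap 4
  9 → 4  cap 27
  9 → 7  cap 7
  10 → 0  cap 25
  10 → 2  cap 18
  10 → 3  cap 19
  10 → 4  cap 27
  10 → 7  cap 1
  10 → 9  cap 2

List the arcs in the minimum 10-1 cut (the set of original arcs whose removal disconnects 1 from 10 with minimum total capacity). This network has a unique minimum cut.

augment #1: 10→3→1 push 12
augment #2: 10→9→1 push 2
augment #3: 10→0→5→1 push 4
augment #4: 10→0→9→1 push 2
augment #5: 10→2→6→1 push 18
augment #6: 10→4→2→6→1 push 4
max flow = 42; residual-reachable set from 10 gives S-side
cut edges (S→T): {(2,6), (3,1), (5,1), (9,1)} total cap 42

Min-cut arcs: {(2,6), (3,1), (5,1), (9,1)} (total capacity 42)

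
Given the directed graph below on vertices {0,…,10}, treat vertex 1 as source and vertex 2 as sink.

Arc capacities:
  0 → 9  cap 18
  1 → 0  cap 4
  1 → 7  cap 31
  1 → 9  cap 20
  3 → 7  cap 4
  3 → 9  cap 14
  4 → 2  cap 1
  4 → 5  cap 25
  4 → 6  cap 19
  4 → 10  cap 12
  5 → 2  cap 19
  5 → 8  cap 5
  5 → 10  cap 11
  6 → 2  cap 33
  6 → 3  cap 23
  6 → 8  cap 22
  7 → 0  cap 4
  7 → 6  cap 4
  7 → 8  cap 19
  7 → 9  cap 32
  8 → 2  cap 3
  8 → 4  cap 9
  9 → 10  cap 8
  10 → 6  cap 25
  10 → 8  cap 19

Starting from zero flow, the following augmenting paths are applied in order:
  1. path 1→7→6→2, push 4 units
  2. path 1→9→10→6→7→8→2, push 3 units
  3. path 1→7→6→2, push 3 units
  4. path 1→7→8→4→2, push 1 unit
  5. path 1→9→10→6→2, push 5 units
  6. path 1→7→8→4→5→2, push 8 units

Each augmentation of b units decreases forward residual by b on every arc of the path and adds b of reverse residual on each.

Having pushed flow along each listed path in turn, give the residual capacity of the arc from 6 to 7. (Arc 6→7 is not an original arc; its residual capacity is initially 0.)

after path 1 (1→7→6→2, push 4): res(6,7)=4
after path 2 (1→9→10→6→7→8→2, push 3): res(6,7)=1
after path 3 (1→7→6→2, push 3): res(6,7)=4
after path 4 (1→7→8→4→2, push 1): res(6,7)=4
after path 5 (1→9→10→6→2, push 5): res(6,7)=4
after path 6 (1→7→8→4→5→2, push 8): res(6,7)=4

Residual capacity of (6,7): 4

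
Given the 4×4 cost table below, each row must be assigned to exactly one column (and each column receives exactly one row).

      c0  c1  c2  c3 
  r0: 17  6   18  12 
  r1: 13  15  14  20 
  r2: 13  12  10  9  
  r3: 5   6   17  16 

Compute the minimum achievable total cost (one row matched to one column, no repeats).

Minimum assignment cost: 34

optimal assignment: row0→col1 (cost 6), row1→col2 (cost 14), row2→col3 (cost 9), row3→col0 (cost 5)
total = 6 + 14 + 9 + 5 = 34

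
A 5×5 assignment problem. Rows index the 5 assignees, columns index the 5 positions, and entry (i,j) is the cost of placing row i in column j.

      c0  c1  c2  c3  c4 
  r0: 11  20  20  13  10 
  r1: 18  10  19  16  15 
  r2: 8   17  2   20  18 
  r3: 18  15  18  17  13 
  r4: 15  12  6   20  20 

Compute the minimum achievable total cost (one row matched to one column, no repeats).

optimal assignment: row0→col3 (cost 13), row1→col1 (cost 10), row2→col0 (cost 8), row3→col4 (cost 13), row4→col2 (cost 6)
total = 13 + 10 + 8 + 13 + 6 = 50

Minimum assignment cost: 50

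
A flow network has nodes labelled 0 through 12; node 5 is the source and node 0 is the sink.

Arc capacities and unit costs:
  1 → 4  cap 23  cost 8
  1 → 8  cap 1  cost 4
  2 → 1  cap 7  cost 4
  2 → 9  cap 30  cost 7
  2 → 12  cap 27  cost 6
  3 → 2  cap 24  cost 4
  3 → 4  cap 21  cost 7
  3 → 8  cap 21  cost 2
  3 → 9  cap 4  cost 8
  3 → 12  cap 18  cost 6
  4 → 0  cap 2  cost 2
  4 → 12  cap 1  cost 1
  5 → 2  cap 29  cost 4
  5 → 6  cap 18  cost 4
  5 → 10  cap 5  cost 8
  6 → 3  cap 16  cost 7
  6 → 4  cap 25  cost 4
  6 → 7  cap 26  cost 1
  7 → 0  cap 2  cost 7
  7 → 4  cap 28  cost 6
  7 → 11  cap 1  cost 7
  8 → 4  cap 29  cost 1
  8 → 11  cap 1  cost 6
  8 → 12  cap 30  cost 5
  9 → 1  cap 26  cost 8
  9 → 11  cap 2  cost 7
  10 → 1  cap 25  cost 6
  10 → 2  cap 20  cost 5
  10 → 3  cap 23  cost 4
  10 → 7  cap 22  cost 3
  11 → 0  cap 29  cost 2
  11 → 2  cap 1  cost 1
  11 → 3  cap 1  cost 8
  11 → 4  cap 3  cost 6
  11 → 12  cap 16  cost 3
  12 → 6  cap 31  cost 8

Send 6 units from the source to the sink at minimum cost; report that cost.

shortest-cost path #1: 5→6→4→0 push 2 @ unit cost 10 (adds 20)
shortest-cost path #2: 5→6→7→0 push 2 @ unit cost 12 (adds 24)
shortest-cost path #3: 5→6→7→11→0 push 1 @ unit cost 14 (adds 14)
shortest-cost path #4: 5→2→9→11→0 push 1 @ unit cost 20 (adds 20)
total cost = 78

Minimum cost for 6 units: 78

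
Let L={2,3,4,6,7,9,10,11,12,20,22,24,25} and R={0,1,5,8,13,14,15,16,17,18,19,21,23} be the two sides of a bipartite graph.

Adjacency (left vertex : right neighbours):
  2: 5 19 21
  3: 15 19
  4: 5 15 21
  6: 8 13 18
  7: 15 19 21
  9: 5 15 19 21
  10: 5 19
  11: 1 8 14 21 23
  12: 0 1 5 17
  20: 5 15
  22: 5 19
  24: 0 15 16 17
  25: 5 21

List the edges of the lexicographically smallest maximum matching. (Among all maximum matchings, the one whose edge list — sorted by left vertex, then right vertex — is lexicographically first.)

|M| = 8 (so the lex-smallest maximum matching has 8 edges)
process left vertices in ascending order; for each, take the smallest-labelled available neighbour that still permits 8 edges overall, or leave it unmatched if none does
lex-smallest matching: {2-5, 3-15, 4-21, 6-8, 7-19, 11-1, 12-0, 24-16}

Lex-smallest maximum matching: {(2,5), (3,15), (4,21), (6,8), (7,19), (11,1), (12,0), (24,16)}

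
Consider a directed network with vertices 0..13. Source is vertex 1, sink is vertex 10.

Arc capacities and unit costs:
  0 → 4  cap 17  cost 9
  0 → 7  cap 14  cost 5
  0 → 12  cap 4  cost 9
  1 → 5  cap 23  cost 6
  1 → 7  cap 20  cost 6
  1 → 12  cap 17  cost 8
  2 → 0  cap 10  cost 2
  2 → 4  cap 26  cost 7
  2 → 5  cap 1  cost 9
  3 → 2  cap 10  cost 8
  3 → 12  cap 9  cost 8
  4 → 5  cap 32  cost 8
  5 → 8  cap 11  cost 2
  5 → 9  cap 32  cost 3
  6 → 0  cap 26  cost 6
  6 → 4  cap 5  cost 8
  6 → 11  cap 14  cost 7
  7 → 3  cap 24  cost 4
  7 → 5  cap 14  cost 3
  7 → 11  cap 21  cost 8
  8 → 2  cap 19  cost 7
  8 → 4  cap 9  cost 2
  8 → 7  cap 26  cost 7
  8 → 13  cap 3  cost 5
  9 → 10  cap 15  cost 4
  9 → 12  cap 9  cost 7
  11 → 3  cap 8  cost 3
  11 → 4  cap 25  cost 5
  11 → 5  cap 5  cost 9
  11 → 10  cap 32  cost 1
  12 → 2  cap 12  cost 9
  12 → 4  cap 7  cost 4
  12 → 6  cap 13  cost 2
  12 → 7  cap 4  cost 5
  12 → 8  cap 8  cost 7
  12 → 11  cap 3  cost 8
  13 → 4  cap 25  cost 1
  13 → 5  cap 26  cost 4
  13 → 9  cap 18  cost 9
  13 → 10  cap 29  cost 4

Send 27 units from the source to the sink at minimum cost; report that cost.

shortest-cost path #1: 1→5→9→10 push 15 @ unit cost 13 (adds 195)
shortest-cost path #2: 1→7→11→10 push 12 @ unit cost 15 (adds 180)
total cost = 375

Minimum cost for 27 units: 375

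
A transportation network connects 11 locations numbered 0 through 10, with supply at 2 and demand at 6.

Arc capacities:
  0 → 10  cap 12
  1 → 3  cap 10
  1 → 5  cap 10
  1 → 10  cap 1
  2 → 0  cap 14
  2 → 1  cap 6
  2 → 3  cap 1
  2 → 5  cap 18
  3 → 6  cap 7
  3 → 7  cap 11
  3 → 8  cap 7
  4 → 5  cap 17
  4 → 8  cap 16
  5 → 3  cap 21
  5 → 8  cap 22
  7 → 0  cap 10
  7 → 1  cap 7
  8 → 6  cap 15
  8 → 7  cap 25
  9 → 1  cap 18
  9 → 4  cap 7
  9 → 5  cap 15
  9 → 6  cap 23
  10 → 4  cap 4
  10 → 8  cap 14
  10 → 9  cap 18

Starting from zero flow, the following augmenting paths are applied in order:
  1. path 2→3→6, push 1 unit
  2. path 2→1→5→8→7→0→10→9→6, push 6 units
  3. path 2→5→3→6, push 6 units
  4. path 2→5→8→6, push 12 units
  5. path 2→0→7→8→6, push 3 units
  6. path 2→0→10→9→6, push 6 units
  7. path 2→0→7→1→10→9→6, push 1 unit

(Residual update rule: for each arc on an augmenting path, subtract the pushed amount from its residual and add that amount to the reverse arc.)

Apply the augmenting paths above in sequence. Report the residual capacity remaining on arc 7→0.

Residual capacity of (7,0): 8

after path 1 (2→3→6, push 1): res(7,0)=10
after path 2 (2→1→5→8→7→0→10→9→6, push 6): res(7,0)=4
after path 3 (2→5→3→6, push 6): res(7,0)=4
after path 4 (2→5→8→6, push 12): res(7,0)=4
after path 5 (2→0→7→8→6, push 3): res(7,0)=7
after path 6 (2→0→10→9→6, push 6): res(7,0)=7
after path 7 (2→0→7→1→10→9→6, push 1): res(7,0)=8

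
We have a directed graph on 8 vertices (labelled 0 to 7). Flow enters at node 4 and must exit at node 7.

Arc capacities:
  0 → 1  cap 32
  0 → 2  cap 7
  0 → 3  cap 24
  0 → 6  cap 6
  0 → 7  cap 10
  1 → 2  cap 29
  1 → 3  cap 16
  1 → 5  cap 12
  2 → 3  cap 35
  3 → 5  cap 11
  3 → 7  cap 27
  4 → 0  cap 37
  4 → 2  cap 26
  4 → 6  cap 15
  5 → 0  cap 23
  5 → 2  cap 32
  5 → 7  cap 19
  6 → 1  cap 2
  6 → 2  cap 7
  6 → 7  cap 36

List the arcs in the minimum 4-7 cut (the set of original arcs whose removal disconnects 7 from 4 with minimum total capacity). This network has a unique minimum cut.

Min-cut arcs: {(0,6), (0,7), (3,7), (4,6), (5,7)} (total capacity 77)

augment #1: 4→0→7 push 10
augment #2: 4→6→7 push 15
augment #3: 4→0→3→7 push 24
augment #4: 4→0→6→7 push 3
augment #5: 4→2→3→7 push 3
augment #6: 4→2→3→5→7 push 11
augment #7: 4→2→3→0→6→7 push 3
augment #8: 4→2→3→0→1→5→7 push 8
max flow = 77; residual-reachable set from 4 gives S-side
cut edges (S→T): {(0,6), (0,7), (3,7), (4,6), (5,7)} total cap 77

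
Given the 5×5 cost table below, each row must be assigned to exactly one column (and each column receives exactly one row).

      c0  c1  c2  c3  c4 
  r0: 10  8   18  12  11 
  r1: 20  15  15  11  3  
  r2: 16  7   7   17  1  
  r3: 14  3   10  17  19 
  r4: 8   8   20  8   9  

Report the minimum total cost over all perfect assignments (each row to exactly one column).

optimal assignment: row0→col0 (cost 10), row1→col4 (cost 3), row2→col2 (cost 7), row3→col1 (cost 3), row4→col3 (cost 8)
total = 10 + 3 + 7 + 3 + 8 = 31

Minimum assignment cost: 31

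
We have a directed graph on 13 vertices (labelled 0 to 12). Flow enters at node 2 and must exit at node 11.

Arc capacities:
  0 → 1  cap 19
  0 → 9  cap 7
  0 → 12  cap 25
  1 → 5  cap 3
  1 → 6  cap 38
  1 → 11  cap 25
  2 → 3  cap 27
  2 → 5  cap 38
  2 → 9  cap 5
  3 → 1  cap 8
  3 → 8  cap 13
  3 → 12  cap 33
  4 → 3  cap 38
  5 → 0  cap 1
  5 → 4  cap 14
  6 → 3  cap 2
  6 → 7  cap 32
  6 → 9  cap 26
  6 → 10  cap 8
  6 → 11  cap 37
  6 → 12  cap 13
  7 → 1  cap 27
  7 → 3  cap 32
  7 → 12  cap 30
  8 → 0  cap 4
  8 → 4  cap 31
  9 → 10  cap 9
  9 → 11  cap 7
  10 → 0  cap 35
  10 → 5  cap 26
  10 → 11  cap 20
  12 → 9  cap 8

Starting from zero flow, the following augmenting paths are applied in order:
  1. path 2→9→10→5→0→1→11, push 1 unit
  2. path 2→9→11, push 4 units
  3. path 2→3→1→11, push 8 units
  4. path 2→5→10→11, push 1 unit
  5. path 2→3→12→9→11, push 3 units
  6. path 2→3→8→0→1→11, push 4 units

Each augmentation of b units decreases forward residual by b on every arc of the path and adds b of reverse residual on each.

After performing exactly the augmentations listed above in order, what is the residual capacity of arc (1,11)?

after path 1 (2→9→10→5→0→1→11, push 1): res(1,11)=24
after path 2 (2→9→11, push 4): res(1,11)=24
after path 3 (2→3→1→11, push 8): res(1,11)=16
after path 4 (2→5→10→11, push 1): res(1,11)=16
after path 5 (2→3→12→9→11, push 3): res(1,11)=16
after path 6 (2→3→8→0→1→11, push 4): res(1,11)=12

Residual capacity of (1,11): 12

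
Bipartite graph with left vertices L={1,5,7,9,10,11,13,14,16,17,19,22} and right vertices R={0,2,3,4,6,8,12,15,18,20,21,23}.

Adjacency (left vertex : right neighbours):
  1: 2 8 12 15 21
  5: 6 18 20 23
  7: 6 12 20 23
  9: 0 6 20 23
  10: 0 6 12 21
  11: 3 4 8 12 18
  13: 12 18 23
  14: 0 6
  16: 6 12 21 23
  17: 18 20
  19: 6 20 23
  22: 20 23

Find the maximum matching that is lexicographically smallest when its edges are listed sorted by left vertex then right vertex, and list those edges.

|M| = 9 (so the lex-smallest maximum matching has 9 edges)
process left vertices in ascending order; for each, take the smallest-labelled available neighbour that still permits 9 edges overall, or leave it unmatched if none does
lex-smallest matching: {1-2, 5-6, 7-12, 9-0, 10-21, 11-3, 13-18, 16-23, 17-20}

Lex-smallest maximum matching: {(1,2), (5,6), (7,12), (9,0), (10,21), (11,3), (13,18), (16,23), (17,20)}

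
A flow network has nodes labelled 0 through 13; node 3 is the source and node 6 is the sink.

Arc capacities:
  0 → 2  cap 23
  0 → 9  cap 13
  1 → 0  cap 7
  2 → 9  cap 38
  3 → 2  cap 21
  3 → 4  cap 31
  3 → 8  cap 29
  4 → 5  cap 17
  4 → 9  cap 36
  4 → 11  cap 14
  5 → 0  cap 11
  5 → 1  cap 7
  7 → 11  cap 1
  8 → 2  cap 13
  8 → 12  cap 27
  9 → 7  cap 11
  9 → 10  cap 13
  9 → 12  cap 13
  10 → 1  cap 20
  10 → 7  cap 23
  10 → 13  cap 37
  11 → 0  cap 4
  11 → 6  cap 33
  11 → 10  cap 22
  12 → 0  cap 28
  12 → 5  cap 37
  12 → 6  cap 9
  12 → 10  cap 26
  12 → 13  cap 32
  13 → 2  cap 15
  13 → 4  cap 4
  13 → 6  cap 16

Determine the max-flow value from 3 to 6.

augment #1: 3→4→11→6 bottleneck 14, total now 14
augment #2: 3→8→12→6 bottleneck 9, total now 23
augment #3: 3→8→12→13→6 bottleneck 16, total now 39
augment #4: 3→2→9→7→11→6 bottleneck 1, total now 40

Maximum flow value: 40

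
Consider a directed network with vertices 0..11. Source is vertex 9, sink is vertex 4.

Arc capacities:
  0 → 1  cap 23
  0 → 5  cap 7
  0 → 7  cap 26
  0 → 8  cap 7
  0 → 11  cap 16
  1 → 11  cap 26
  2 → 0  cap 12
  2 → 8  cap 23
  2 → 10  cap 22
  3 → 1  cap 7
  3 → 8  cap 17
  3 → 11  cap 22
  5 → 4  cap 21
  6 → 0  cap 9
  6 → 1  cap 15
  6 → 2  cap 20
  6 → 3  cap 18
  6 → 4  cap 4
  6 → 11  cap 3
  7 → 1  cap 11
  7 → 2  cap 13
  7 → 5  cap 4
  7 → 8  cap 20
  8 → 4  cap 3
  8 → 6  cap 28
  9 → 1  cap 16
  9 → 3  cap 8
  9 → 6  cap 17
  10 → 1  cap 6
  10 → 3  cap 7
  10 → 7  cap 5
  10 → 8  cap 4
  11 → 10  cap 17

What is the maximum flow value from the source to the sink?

Maximum flow value: 18

augment #1: 9→6→4 bottleneck 4, total now 4
augment #2: 9→3→8→4 bottleneck 3, total now 7
augment #3: 9→6→0→5→4 bottleneck 7, total now 14
augment #4: 9→6→0→7→5→4 bottleneck 2, total now 16
augment #5: 9→1→11→10→7→5→4 bottleneck 2, total now 18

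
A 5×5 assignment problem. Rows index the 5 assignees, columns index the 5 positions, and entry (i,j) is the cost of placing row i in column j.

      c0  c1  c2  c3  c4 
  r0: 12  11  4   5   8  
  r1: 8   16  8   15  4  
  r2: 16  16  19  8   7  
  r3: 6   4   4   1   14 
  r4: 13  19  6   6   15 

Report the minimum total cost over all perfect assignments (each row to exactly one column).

Minimum assignment cost: 29

optimal assignment: row0→col2 (cost 4), row1→col0 (cost 8), row2→col4 (cost 7), row3→col1 (cost 4), row4→col3 (cost 6)
total = 4 + 8 + 7 + 4 + 6 = 29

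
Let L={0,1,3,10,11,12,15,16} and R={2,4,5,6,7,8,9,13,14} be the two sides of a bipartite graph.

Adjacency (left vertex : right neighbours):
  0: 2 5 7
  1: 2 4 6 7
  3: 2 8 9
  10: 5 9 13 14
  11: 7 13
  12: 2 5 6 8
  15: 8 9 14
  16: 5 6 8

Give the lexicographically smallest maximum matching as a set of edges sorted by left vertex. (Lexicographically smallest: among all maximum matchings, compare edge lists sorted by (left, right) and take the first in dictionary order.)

|M| = 8 (so the lex-smallest maximum matching has 8 edges)
process left vertices in ascending order; for each, take the smallest-labelled available neighbour that still permits 8 edges overall, or leave it unmatched if none does
lex-smallest matching: {0-2, 1-4, 3-8, 10-9, 11-7, 12-5, 15-14, 16-6}

Lex-smallest maximum matching: {(0,2), (1,4), (3,8), (10,9), (11,7), (12,5), (15,14), (16,6)}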